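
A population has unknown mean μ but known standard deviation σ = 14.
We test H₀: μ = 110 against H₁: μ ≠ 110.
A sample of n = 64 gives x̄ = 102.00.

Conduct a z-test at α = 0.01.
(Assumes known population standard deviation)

Answer: z = -4.5714, reject H₀

Derivation:
Standard error: SE = σ/√n = 14/√64 = 1.7500
z-statistic: z = (x̄ - μ₀)/SE = (102.00 - 110)/1.7500 = -4.5714
Critical value: ±2.576
p-value < 0.0001
Decision: reject H₀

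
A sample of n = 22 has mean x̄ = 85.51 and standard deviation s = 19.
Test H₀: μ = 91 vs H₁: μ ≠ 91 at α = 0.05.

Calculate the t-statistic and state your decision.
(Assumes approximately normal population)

df = n - 1 = 21
SE = s/√n = 19/√22 = 4.0508
t = (x̄ - μ₀)/SE = (85.51 - 91)/4.0508 = -1.3553
Critical value: t_{0.025,21} = ±2.080
p-value ≈ 0.1897
Decision: fail to reject H₀

Answer: t = -1.3553, fail to reject H₀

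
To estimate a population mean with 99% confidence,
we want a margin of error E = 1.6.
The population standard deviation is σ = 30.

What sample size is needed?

Answer: n = 2333

Derivation:
z_0.005 = 2.576
n = (z×σ/E)² = (2.576×30/1.6)²
n = 2332.8900
Round up: n = 2333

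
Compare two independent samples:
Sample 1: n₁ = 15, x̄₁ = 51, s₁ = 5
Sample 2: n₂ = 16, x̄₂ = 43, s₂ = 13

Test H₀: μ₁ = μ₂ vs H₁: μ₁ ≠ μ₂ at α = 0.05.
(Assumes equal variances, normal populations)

Pooled variance: s²_p = [14×5² + 15×13²]/(29) = 99.4828
s_p = 9.9741
SE = s_p×√(1/n₁ + 1/n₂) = 9.9741×√(1/15 + 1/16) = 3.5847
t = (x̄₁ - x̄₂)/SE = (51 - 43)/3.5847 = 2.2317
df = 29, t-critical = ±2.045
Decision: reject H₀

Answer: t = 2.2317, reject H₀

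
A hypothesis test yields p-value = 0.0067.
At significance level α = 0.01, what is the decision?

Compare p-value to α:
0.0067 < 0.01
Decision: reject H₀

Answer: reject H₀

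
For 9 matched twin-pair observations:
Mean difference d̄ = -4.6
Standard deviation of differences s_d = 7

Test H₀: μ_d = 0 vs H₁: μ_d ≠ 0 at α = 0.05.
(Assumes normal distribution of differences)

Answer: t = -1.9715, fail to reject H₀

Derivation:
df = n - 1 = 8
SE = s_d/√n = 7/√9 = 2.3333
t = d̄/SE = -4.6/2.3333 = -1.9715
Critical value: t_{0.025,8} = ±2.306
p-value ≈ 0.0841
Decision: fail to reject H₀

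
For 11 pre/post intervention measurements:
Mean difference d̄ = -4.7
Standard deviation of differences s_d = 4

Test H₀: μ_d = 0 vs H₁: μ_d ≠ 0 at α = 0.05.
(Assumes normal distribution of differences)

df = n - 1 = 10
SE = s_d/√n = 4/√11 = 1.2060
t = d̄/SE = -4.7/1.2060 = -3.8972
Critical value: t_{0.025,10} = ±2.228
p-value ≈ 0.0030
Decision: reject H₀

Answer: t = -3.8972, reject H₀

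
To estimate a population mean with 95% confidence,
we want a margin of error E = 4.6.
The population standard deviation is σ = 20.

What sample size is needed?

Answer: n = 73

Derivation:
z_0.025 = 1.960
n = (z×σ/E)² = (1.960×20/4.6)²
n = 72.6200
Round up: n = 73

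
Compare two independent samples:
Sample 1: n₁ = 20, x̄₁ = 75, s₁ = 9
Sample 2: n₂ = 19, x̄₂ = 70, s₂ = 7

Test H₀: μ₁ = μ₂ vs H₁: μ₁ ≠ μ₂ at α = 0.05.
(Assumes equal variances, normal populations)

Answer: t = 1.9295, fail to reject H₀

Derivation:
Pooled variance: s²_p = [19×9² + 18×7²]/(37) = 65.4324
s_p = 8.0890
SE = s_p×√(1/n₁ + 1/n₂) = 8.0890×√(1/20 + 1/19) = 2.5914
t = (x̄₁ - x̄₂)/SE = (75 - 70)/2.5914 = 1.9295
df = 37, t-critical = ±2.026
Decision: fail to reject H₀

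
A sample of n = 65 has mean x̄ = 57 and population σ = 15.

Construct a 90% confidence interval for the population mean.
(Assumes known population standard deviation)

Confidence level: 90%, α = 0.1
z_0.05 = 1.645
SE = σ/√n = 15/√65 = 1.8605
Margin of error = 1.645 × 1.8605 = 3.0605
CI: x̄ ± margin = 57 ± 3.0605
CI: (53.9395, 60.0605)

Answer: (53.9395, 60.0605)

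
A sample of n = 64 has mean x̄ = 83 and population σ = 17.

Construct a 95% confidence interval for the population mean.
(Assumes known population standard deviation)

Confidence level: 95%, α = 0.05
z_0.025 = 1.960
SE = σ/√n = 17/√64 = 2.1250
Margin of error = 1.960 × 2.1250 = 4.1650
CI: x̄ ± margin = 83 ± 4.1650
CI: (78.8350, 87.1650)

Answer: (78.8350, 87.1650)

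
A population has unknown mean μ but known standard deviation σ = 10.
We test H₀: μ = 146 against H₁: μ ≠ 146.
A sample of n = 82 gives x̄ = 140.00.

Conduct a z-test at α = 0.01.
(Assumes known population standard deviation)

Answer: z = -5.4333, reject H₀

Derivation:
Standard error: SE = σ/√n = 10/√82 = 1.1043
z-statistic: z = (x̄ - μ₀)/SE = (140.00 - 146)/1.1043 = -5.4333
Critical value: ±2.576
p-value < 0.0001
Decision: reject H₀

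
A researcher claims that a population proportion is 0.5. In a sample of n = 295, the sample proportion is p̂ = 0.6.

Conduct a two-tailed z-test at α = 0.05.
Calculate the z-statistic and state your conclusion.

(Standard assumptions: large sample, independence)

Answer: z = 3.4351, reject H₀

Derivation:
H₀: p = 0.5, H₁: p ≠ 0.5
Standard error: SE = √(p₀(1-p₀)/n) = √(0.5×0.5/295) = 0.029111
z-statistic: z = (p̂ - p₀)/SE = (0.6 - 0.5)/0.029111 = 3.4351
Critical value: z_0.025 = ±1.960
p-value = 0.0006
Decision: reject H₀ at α = 0.05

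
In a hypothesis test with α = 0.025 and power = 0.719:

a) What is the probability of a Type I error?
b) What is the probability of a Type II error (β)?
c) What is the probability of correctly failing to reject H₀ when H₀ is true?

a) Type I error probability = α = 0.025
b) Power = P(reject H₀ | H₁ true) = 1 - β = 0.719, so Type II error probability = β = 1 - Power = 0.281
c) P(fail to reject H₀ | H₀ true) = 1 - α = 0.975

Answer: a) 0.025, b) 0.281, c) 0.975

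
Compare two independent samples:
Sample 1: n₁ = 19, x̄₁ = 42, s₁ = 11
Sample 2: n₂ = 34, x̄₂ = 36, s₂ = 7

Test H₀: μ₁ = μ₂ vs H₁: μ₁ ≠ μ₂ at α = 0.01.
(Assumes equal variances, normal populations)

Pooled variance: s²_p = [18×11² + 33×7²]/(51) = 74.4118
s_p = 8.6262
SE = s_p×√(1/n₁ + 1/n₂) = 8.6262×√(1/19 + 1/34) = 2.4708
t = (x̄₁ - x̄₂)/SE = (42 - 36)/2.4708 = 2.4284
df = 51, t-critical = ±2.676
Decision: fail to reject H₀

Answer: t = 2.4284, fail to reject H₀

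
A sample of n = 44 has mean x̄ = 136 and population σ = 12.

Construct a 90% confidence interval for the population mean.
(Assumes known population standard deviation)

Confidence level: 90%, α = 0.1
z_0.05 = 1.645
SE = σ/√n = 12/√44 = 1.8091
Margin of error = 1.645 × 1.8091 = 2.9760
CI: x̄ ± margin = 136 ± 2.9760
CI: (133.0240, 138.9760)

Answer: (133.0240, 138.9760)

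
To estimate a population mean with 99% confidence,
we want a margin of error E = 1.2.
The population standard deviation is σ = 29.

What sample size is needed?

Answer: n = 3876

Derivation:
z_0.005 = 2.576
n = (z×σ/E)² = (2.576×29/1.2)²
n = 3875.4775
Round up: n = 3876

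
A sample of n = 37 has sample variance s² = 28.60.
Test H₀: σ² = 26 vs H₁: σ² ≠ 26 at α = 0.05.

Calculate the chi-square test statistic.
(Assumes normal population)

df = n - 1 = 36
χ² = (n-1)s²/σ₀² = 36×28.60/26 = 39.6000
Critical values: χ²_{0.975,36} = 21.336, χ²_{0.025,36} = 54.437
Rejection region: χ² < 21.336 or χ² > 54.437
Decision: fail to reject H₀

Answer: χ² = 39.6000, fail to reject H₀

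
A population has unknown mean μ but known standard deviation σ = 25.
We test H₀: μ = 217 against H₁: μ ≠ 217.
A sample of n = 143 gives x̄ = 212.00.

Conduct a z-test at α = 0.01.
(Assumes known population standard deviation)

Answer: z = -2.3917, fail to reject H₀

Derivation:
Standard error: SE = σ/√n = 25/√143 = 2.0906
z-statistic: z = (x̄ - μ₀)/SE = (212.00 - 217)/2.0906 = -2.3917
Critical value: ±2.576
p-value = 0.0168
Decision: fail to reject H₀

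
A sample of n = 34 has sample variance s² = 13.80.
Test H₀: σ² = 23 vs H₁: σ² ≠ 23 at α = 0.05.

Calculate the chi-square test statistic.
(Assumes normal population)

df = n - 1 = 33
χ² = (n-1)s²/σ₀² = 33×13.80/23 = 19.8000
Critical values: χ²_{0.975,33} = 19.047, χ²_{0.025,33} = 50.725
Rejection region: χ² < 19.047 or χ² > 50.725
Decision: fail to reject H₀

Answer: χ² = 19.8000, fail to reject H₀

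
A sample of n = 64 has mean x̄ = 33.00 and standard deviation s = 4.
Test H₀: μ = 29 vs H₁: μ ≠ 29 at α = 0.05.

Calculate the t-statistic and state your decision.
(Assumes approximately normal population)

df = n - 1 = 63
SE = s/√n = 4/√64 = 0.5000
t = (x̄ - μ₀)/SE = (33.00 - 29)/0.5000 = 8.0000
Critical value: t_{0.025,63} = ±1.998
p-value < 0.0001
Decision: reject H₀

Answer: t = 8.0000, reject H₀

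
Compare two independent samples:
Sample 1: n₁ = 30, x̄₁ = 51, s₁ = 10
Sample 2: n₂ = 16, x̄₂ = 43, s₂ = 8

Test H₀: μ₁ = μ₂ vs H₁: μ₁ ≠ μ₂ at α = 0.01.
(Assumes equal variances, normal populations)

Answer: t = 2.7591, reject H₀

Derivation:
Pooled variance: s²_p = [29×10² + 15×8²]/(44) = 87.7273
s_p = 9.3663
SE = s_p×√(1/n₁ + 1/n₂) = 9.3663×√(1/30 + 1/16) = 2.8995
t = (x̄₁ - x̄₂)/SE = (51 - 43)/2.8995 = 2.7591
df = 44, t-critical = ±2.692
Decision: reject H₀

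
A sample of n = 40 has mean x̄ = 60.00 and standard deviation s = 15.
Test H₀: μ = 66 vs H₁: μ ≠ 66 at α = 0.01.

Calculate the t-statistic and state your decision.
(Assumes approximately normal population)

df = n - 1 = 39
SE = s/√n = 15/√40 = 2.3717
t = (x̄ - μ₀)/SE = (60.00 - 66)/2.3717 = -2.5298
Critical value: t_{0.005,39} = ±2.708
p-value ≈ 0.0156
Decision: fail to reject H₀

Answer: t = -2.5298, fail to reject H₀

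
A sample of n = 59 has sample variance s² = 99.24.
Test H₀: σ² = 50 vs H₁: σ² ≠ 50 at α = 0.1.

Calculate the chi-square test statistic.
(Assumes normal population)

df = n - 1 = 58
χ² = (n-1)s²/σ₀² = 58×99.24/50 = 115.1184
Critical values: χ²_{0.95,58} = 41.492, χ²_{0.05,58} = 76.778
Rejection region: χ² < 41.492 or χ² > 76.778
Decision: reject H₀

Answer: χ² = 115.1184, reject H₀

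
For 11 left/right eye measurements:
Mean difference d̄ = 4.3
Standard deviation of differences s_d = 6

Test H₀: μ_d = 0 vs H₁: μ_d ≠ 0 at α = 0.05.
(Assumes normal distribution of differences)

df = n - 1 = 10
SE = s_d/√n = 6/√11 = 1.8091
t = d̄/SE = 4.3/1.8091 = 2.3769
Critical value: t_{0.025,10} = ±2.228
p-value ≈ 0.0388
Decision: reject H₀

Answer: t = 2.3769, reject H₀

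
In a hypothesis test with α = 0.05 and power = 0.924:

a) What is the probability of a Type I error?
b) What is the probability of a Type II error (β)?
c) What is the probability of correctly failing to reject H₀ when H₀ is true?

a) Type I error probability = α = 0.05
b) Power = P(reject H₀ | H₁ true) = 1 - β = 0.924, so Type II error probability = β = 1 - Power = 0.076
c) P(fail to reject H₀ | H₀ true) = 1 - α = 0.95

Answer: a) 0.05, b) 0.076, c) 0.95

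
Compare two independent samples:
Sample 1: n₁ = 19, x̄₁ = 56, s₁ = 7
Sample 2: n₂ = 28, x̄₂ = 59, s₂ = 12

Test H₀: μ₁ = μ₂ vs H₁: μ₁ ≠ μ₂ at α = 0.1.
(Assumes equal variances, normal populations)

Answer: t = -0.9803, fail to reject H₀

Derivation:
Pooled variance: s²_p = [18×7² + 27×12²]/(45) = 106.0000
s_p = 10.2956
SE = s_p×√(1/n₁ + 1/n₂) = 10.2956×√(1/19 + 1/28) = 3.0602
t = (x̄₁ - x̄₂)/SE = (56 - 59)/3.0602 = -0.9803
df = 45, t-critical = ±1.679
Decision: fail to reject H₀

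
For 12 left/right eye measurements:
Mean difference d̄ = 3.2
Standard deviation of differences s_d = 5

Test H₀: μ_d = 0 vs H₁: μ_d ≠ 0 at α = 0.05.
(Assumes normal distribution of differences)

df = n - 1 = 11
SE = s_d/√n = 5/√12 = 1.4434
t = d̄/SE = 3.2/1.4434 = 2.2170
Critical value: t_{0.025,11} = ±2.201
p-value ≈ 0.0486
Decision: reject H₀

Answer: t = 2.2170, reject H₀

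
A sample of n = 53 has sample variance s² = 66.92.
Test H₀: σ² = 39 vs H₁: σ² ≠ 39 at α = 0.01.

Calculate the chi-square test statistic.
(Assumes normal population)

Answer: χ² = 89.2267, reject H₀

Derivation:
df = n - 1 = 52
χ² = (n-1)s²/σ₀² = 52×66.92/39 = 89.2267
Critical values: χ²_{0.995,52} = 29.481, χ²_{0.005,52} = 82.001
Rejection region: χ² < 29.481 or χ² > 82.001
Decision: reject H₀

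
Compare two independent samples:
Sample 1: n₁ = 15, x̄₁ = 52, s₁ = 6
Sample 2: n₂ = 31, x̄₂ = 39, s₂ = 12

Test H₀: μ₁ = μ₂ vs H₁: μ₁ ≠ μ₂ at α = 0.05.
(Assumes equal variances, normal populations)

Answer: t = 3.9474, reject H₀

Derivation:
Pooled variance: s²_p = [14×6² + 30×12²]/(44) = 109.6364
s_p = 10.4707
SE = s_p×√(1/n₁ + 1/n₂) = 10.4707×√(1/15 + 1/31) = 3.2933
t = (x̄₁ - x̄₂)/SE = (52 - 39)/3.2933 = 3.9474
df = 44, t-critical = ±2.015
Decision: reject H₀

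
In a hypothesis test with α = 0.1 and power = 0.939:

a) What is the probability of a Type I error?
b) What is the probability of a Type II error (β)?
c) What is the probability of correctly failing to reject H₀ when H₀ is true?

Answer: a) 0.1, b) 0.061, c) 0.9

Derivation:
a) Type I error probability = α = 0.1
b) Power = P(reject H₀ | H₁ true) = 1 - β = 0.939, so Type II error probability = β = 1 - Power = 0.061
c) P(fail to reject H₀ | H₀ true) = 1 - α = 0.9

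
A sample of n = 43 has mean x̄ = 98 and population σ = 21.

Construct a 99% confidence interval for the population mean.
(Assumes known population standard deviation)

Confidence level: 99%, α = 0.01
z_0.005 = 2.576
SE = σ/√n = 21/√43 = 3.2025
Margin of error = 2.576 × 3.2025 = 8.2496
CI: x̄ ± margin = 98 ± 8.2496
CI: (89.7504, 106.2496)

Answer: (89.7504, 106.2496)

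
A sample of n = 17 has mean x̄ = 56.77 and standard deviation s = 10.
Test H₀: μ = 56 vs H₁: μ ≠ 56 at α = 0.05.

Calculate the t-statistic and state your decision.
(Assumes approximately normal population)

Answer: t = 0.3175, fail to reject H₀

Derivation:
df = n - 1 = 16
SE = s/√n = 10/√17 = 2.4254
t = (x̄ - μ₀)/SE = (56.77 - 56)/2.4254 = 0.3175
Critical value: t_{0.025,16} = ±2.120
p-value ≈ 0.7550
Decision: fail to reject H₀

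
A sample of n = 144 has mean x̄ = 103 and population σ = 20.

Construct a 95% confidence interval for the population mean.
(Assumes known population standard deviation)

Confidence level: 95%, α = 0.05
z_0.025 = 1.960
SE = σ/√n = 20/√144 = 1.6667
Margin of error = 1.960 × 1.6667 = 3.2667
CI: x̄ ± margin = 103 ± 3.2667
CI: (99.7333, 106.2667)

Answer: (99.7333, 106.2667)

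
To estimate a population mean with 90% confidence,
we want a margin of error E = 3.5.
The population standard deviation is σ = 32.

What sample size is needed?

z_0.05 = 1.645
n = (z×σ/E)² = (1.645×32/3.5)²
n = 226.2016
Round up: n = 227

Answer: n = 227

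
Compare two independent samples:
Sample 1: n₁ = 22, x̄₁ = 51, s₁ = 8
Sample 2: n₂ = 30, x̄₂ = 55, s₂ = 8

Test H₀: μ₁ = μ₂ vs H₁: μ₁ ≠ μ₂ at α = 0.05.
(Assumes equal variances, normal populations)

Pooled variance: s²_p = [21×8² + 29×8²]/(50) = 64.0000
s_p = 8.0000
SE = s_p×√(1/n₁ + 1/n₂) = 8.0000×√(1/22 + 1/30) = 2.2455
t = (x̄₁ - x̄₂)/SE = (51 - 55)/2.2455 = -1.7813
df = 50, t-critical = ±2.009
Decision: fail to reject H₀

Answer: t = -1.7813, fail to reject H₀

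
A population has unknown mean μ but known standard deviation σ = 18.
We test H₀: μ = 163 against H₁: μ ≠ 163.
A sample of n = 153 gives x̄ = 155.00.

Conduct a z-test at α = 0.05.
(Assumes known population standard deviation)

Standard error: SE = σ/√n = 18/√153 = 1.4552
z-statistic: z = (x̄ - μ₀)/SE = (155.00 - 163)/1.4552 = -5.4975
Critical value: ±1.960
p-value < 0.0001
Decision: reject H₀

Answer: z = -5.4975, reject H₀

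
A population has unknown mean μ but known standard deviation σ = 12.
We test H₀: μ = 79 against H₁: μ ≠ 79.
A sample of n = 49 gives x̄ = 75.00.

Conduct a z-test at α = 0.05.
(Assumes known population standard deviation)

Standard error: SE = σ/√n = 12/√49 = 1.7143
z-statistic: z = (x̄ - μ₀)/SE = (75.00 - 79)/1.7143 = -2.3333
Critical value: ±1.960
p-value = 0.0196
Decision: reject H₀

Answer: z = -2.3333, reject H₀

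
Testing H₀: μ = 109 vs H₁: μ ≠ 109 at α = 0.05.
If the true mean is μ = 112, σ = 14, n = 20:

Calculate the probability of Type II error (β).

SE = σ/√n = 14/√20 = 3.1305
Critical values: μ₀ ± z_0.025×SE = 109 ± 1.960×3.1305
Acceptance region: (102.8642, 115.1358)
Under H₁ (μ = 112): z_high = (115.1358 - 112)/3.1305 = 1.0017, z_low = (102.8642 - 112)/3.1305 = -2.9183
β = P(not reject | H₁) = Φ(1.0017) - Φ(-2.9183) ≈ 0.8400

Answer: β ≈ 0.8400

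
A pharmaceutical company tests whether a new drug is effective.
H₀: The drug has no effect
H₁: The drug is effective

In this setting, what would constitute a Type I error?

Answer: Concluding the drug is effective when it actually has no effect

Derivation:
A Type I error (probability α) occurs when we reject a true H₀.
A Type II error (probability β) occurs when we fail to reject a false H₀.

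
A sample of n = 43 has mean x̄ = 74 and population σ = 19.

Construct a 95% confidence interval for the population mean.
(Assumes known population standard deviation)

Answer: (68.3209, 79.6791)

Derivation:
Confidence level: 95%, α = 0.05
z_0.025 = 1.960
SE = σ/√n = 19/√43 = 2.8975
Margin of error = 1.960 × 2.8975 = 5.6791
CI: x̄ ± margin = 74 ± 5.6791
CI: (68.3209, 79.6791)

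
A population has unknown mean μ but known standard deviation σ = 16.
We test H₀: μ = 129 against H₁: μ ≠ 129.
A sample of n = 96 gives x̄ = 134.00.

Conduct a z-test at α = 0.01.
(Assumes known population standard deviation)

Answer: z = 3.0618, reject H₀

Derivation:
Standard error: SE = σ/√n = 16/√96 = 1.6330
z-statistic: z = (x̄ - μ₀)/SE = (134.00 - 129)/1.6330 = 3.0618
Critical value: ±2.576
p-value = 0.0022
Decision: reject H₀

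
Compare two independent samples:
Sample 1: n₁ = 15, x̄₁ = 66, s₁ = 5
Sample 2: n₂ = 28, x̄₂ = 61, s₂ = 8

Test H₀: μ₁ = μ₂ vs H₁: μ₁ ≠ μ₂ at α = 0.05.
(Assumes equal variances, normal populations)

Pooled variance: s²_p = [14×5² + 27×8²]/(41) = 50.6829
s_p = 7.1192
SE = s_p×√(1/n₁ + 1/n₂) = 7.1192×√(1/15 + 1/28) = 2.2779
t = (x̄₁ - x̄₂)/SE = (66 - 61)/2.2779 = 2.1950
df = 41, t-critical = ±2.020
Decision: reject H₀

Answer: t = 2.1950, reject H₀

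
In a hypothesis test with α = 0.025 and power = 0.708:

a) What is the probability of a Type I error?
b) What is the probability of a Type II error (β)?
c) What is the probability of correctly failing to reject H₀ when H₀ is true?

Answer: a) 0.025, b) 0.292, c) 0.975

Derivation:
a) Type I error probability = α = 0.025
b) Power = P(reject H₀ | H₁ true) = 1 - β = 0.708, so Type II error probability = β = 1 - Power = 0.292
c) P(fail to reject H₀ | H₀ true) = 1 - α = 0.975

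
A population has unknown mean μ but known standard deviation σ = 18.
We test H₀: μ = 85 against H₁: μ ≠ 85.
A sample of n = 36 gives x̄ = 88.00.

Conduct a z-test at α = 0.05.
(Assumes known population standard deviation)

Standard error: SE = σ/√n = 18/√36 = 3.0000
z-statistic: z = (x̄ - μ₀)/SE = (88.00 - 85)/3.0000 = 1.0000
Critical value: ±1.960
p-value = 0.3173
Decision: fail to reject H₀

Answer: z = 1.0000, fail to reject H₀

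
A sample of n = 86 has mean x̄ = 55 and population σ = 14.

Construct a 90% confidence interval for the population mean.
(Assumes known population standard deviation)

Confidence level: 90%, α = 0.1
z_0.05 = 1.645
SE = σ/√n = 14/√86 = 1.5097
Margin of error = 1.645 × 1.5097 = 2.4835
CI: x̄ ± margin = 55 ± 2.4835
CI: (52.5165, 57.4835)

Answer: (52.5165, 57.4835)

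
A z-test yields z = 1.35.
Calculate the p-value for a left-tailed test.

Answer: p-value ≈ 0.9115

Derivation:
For z = 1.35:
p = P(Z < 1.35) = Φ(1.35) = 0.9115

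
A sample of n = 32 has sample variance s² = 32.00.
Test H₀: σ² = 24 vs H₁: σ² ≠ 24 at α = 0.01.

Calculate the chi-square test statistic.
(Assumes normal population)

df = n - 1 = 31
χ² = (n-1)s²/σ₀² = 31×32.00/24 = 41.3333
Critical values: χ²_{0.995,31} = 14.458, χ²_{0.005,31} = 55.003
Rejection region: χ² < 14.458 or χ² > 55.003
Decision: fail to reject H₀

Answer: χ² = 41.3333, fail to reject H₀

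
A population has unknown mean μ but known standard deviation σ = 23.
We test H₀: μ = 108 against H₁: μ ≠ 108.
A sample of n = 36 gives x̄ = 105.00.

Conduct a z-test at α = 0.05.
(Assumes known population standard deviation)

Answer: z = -0.7826, fail to reject H₀

Derivation:
Standard error: SE = σ/√n = 23/√36 = 3.8333
z-statistic: z = (x̄ - μ₀)/SE = (105.00 - 108)/3.8333 = -0.7826
Critical value: ±1.960
p-value = 0.4339
Decision: fail to reject H₀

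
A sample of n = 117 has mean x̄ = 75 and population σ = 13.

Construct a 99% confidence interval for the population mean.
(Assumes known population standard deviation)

Confidence level: 99%, α = 0.01
z_0.005 = 2.576
SE = σ/√n = 13/√117 = 1.2019
Margin of error = 2.576 × 1.2019 = 3.0961
CI: x̄ ± margin = 75 ± 3.0961
CI: (71.9039, 78.0961)

Answer: (71.9039, 78.0961)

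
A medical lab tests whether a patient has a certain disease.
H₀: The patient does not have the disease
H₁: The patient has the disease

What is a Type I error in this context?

Answer: Diagnosing a healthy patient as having the disease (false positive)

Derivation:
Type I error (α): Rejecting H₀ when H₀ is true
Type II error (β): Failing to reject H₀ when H₁ is true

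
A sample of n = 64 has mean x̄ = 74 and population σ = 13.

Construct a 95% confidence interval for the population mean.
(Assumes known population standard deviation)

Confidence level: 95%, α = 0.05
z_0.025 = 1.960
SE = σ/√n = 13/√64 = 1.6250
Margin of error = 1.960 × 1.6250 = 3.1850
CI: x̄ ± margin = 74 ± 3.1850
CI: (70.8150, 77.1850)

Answer: (70.8150, 77.1850)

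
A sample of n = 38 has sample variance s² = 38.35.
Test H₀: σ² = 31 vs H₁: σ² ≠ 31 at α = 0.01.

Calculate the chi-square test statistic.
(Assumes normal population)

Answer: χ² = 45.7726, fail to reject H₀

Derivation:
df = n - 1 = 37
χ² = (n-1)s²/σ₀² = 37×38.35/31 = 45.7726
Critical values: χ²_{0.995,37} = 18.586, χ²_{0.005,37} = 62.883
Rejection region: χ² < 18.586 or χ² > 62.883
Decision: fail to reject H₀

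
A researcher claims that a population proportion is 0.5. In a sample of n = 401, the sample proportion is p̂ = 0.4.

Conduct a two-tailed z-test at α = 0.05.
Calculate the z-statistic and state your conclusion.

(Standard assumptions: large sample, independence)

H₀: p = 0.5, H₁: p ≠ 0.5
Standard error: SE = √(p₀(1-p₀)/n) = √(0.5×0.5/401) = 0.024969
z-statistic: z = (p̂ - p₀)/SE = (0.4 - 0.5)/0.024969 = -4.0050
Critical value: z_0.025 = ±1.960
p-value = 0.0001
Decision: reject H₀ at α = 0.05

Answer: z = -4.0050, reject H₀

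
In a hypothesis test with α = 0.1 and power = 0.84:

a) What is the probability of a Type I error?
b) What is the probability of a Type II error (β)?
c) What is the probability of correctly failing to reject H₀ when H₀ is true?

a) Type I error probability = α = 0.1
b) Power = P(reject H₀ | H₁ true) = 1 - β = 0.84, so Type II error probability = β = 1 - Power = 0.16
c) P(fail to reject H₀ | H₀ true) = 1 - α = 0.9

Answer: a) 0.1, b) 0.16, c) 0.9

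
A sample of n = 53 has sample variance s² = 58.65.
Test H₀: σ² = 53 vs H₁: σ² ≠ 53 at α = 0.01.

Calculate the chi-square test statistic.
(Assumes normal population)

df = n - 1 = 52
χ² = (n-1)s²/σ₀² = 52×58.65/53 = 57.5434
Critical values: χ²_{0.995,52} = 29.481, χ²_{0.005,52} = 82.001
Rejection region: χ² < 29.481 or χ² > 82.001
Decision: fail to reject H₀

Answer: χ² = 57.5434, fail to reject H₀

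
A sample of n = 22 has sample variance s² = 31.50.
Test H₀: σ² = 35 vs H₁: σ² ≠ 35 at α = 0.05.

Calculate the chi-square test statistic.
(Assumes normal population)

df = n - 1 = 21
χ² = (n-1)s²/σ₀² = 21×31.50/35 = 18.9000
Critical values: χ²_{0.975,21} = 10.283, χ²_{0.025,21} = 35.479
Rejection region: χ² < 10.283 or χ² > 35.479
Decision: fail to reject H₀

Answer: χ² = 18.9000, fail to reject H₀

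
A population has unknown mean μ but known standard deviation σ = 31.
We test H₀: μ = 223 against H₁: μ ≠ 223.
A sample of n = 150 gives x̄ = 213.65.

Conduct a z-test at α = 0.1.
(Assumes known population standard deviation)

Standard error: SE = σ/√n = 31/√150 = 2.5311
z-statistic: z = (x̄ - μ₀)/SE = (213.65 - 223)/2.5311 = -3.6940
Critical value: ±1.645
p-value = 0.0002
Decision: reject H₀

Answer: z = -3.6940, reject H₀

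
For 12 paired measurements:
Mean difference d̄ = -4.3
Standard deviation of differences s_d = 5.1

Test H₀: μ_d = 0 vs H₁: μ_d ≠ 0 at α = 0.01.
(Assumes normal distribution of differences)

Answer: t = -2.9208, fail to reject H₀

Derivation:
df = n - 1 = 11
SE = s_d/√n = 5.1/√12 = 1.4722
t = d̄/SE = -4.3/1.4722 = -2.9208
Critical value: t_{0.005,11} = ±3.106
p-value ≈ 0.0139
Decision: fail to reject H₀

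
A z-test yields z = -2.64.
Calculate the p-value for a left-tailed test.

For z = -2.64:
p = P(Z < -2.64) = Φ(-2.64) = 0.0041

Answer: p-value ≈ 0.0041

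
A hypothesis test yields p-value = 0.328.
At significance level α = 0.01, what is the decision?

Compare p-value to α:
0.328 ≥ 0.01
Decision: fail to reject H₀

Answer: fail to reject H₀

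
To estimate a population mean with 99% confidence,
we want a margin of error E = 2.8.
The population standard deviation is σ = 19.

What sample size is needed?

z_0.005 = 2.576
n = (z×σ/E)² = (2.576×19/2.8)²
n = 305.5504
Round up: n = 306

Answer: n = 306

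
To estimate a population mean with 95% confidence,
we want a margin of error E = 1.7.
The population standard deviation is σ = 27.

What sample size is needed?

Answer: n = 970

Derivation:
z_0.025 = 1.960
n = (z×σ/E)² = (1.960×27/1.7)²
n = 969.0403
Round up: n = 970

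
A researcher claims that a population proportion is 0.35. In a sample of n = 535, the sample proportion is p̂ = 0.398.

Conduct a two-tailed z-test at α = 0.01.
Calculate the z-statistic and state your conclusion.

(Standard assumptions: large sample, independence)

Answer: z = 2.3277, fail to reject H₀

Derivation:
H₀: p = 0.35, H₁: p ≠ 0.35
Standard error: SE = √(p₀(1-p₀)/n) = √(0.35×0.65/535) = 0.020621
z-statistic: z = (p̂ - p₀)/SE = (0.398 - 0.35)/0.020621 = 2.3277
Critical value: z_0.005 = ±2.576
p-value = 0.0199
Decision: fail to reject H₀ at α = 0.01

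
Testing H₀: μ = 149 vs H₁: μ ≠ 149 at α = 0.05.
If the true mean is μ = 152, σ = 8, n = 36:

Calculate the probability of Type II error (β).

Answer: β ≈ 0.3859

Derivation:
SE = σ/√n = 8/√36 = 1.3333
Critical values: μ₀ ± z_0.025×SE = 149 ± 1.960×1.3333
Acceptance region: (146.3867, 151.6133)
Under H₁ (μ = 152): z_high = (151.6133 - 152)/1.3333 = -0.2900, z_low = (146.3867 - 152)/1.3333 = -4.2101
β = P(not reject | H₁) = Φ(-0.2900) - Φ(-4.2101) ≈ 0.3859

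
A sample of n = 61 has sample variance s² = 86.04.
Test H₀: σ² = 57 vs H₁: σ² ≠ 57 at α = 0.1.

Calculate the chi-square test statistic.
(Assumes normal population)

Answer: χ² = 90.5684, reject H₀

Derivation:
df = n - 1 = 60
χ² = (n-1)s²/σ₀² = 60×86.04/57 = 90.5684
Critical values: χ²_{0.95,60} = 43.188, χ²_{0.05,60} = 79.082
Rejection region: χ² < 43.188 or χ² > 79.082
Decision: reject H₀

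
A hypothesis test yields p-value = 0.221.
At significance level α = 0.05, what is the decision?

Answer: fail to reject H₀

Derivation:
Compare p-value to α:
0.221 ≥ 0.05
Decision: fail to reject H₀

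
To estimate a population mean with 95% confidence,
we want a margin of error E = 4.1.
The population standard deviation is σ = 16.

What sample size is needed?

z_0.025 = 1.960
n = (z×σ/E)² = (1.960×16/4.1)²
n = 58.5038
Round up: n = 59

Answer: n = 59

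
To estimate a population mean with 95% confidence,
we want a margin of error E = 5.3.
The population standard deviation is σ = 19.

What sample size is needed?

z_0.025 = 1.960
n = (z×σ/E)² = (1.960×19/5.3)²
n = 49.3705
Round up: n = 50

Answer: n = 50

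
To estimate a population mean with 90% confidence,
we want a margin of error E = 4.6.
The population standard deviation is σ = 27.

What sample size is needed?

z_0.05 = 1.645
n = (z×σ/E)² = (1.645×27/4.6)²
n = 93.2274
Round up: n = 94

Answer: n = 94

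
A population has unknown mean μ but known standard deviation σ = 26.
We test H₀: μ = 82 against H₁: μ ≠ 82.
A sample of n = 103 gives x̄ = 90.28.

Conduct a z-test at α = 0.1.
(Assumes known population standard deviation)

Answer: z = 3.2320, reject H₀

Derivation:
Standard error: SE = σ/√n = 26/√103 = 2.5619
z-statistic: z = (x̄ - μ₀)/SE = (90.28 - 82)/2.5619 = 3.2320
Critical value: ±1.645
p-value = 0.0012
Decision: reject H₀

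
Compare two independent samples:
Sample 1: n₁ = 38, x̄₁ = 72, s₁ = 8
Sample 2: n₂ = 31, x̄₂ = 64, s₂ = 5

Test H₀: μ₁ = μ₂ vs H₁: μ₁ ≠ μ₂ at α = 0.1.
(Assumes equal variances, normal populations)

Pooled variance: s²_p = [37×8² + 30×5²]/(67) = 46.5373
s_p = 6.8218
SE = s_p×√(1/n₁ + 1/n₂) = 6.8218×√(1/38 + 1/31) = 1.6510
t = (x̄₁ - x̄₂)/SE = (72 - 64)/1.6510 = 4.8455
df = 67, t-critical = ±1.668
Decision: reject H₀

Answer: t = 4.8455, reject H₀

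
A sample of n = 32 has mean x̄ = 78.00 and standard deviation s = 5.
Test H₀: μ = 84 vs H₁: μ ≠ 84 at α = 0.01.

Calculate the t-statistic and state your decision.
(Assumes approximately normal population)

df = n - 1 = 31
SE = s/√n = 5/√32 = 0.8839
t = (x̄ - μ₀)/SE = (78.00 - 84)/0.8839 = -6.7881
Critical value: t_{0.005,31} = ±2.744
p-value < 0.0001
Decision: reject H₀

Answer: t = -6.7881, reject H₀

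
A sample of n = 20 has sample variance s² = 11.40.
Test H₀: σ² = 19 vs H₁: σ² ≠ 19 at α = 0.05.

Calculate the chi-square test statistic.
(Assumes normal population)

Answer: χ² = 11.4000, fail to reject H₀

Derivation:
df = n - 1 = 19
χ² = (n-1)s²/σ₀² = 19×11.40/19 = 11.4000
Critical values: χ²_{0.975,19} = 8.907, χ²_{0.025,19} = 32.852
Rejection region: χ² < 8.907 or χ² > 32.852
Decision: fail to reject H₀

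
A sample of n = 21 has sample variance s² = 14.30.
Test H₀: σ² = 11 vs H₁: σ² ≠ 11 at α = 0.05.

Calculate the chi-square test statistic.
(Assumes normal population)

df = n - 1 = 20
χ² = (n-1)s²/σ₀² = 20×14.30/11 = 26.0000
Critical values: χ²_{0.975,20} = 9.591, χ²_{0.025,20} = 34.170
Rejection region: χ² < 9.591 or χ² > 34.170
Decision: fail to reject H₀

Answer: χ² = 26.0000, fail to reject H₀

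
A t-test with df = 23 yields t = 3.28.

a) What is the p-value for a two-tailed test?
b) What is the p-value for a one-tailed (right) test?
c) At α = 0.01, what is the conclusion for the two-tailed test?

Answer: a) 0.0033, b) 0.0016, c) reject H₀

Derivation:
Using t-distribution with df = 23:
a) Two-tailed: p = 2×P(T > 3.28) = 0.0033
b) One-tailed: p = P(T > 3.28) = 0.0016
c) 0.0033 < 0.01, reject H₀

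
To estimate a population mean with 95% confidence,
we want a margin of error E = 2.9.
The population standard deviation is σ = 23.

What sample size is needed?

z_0.025 = 1.960
n = (z×σ/E)² = (1.960×23/2.9)²
n = 241.6417
Round up: n = 242

Answer: n = 242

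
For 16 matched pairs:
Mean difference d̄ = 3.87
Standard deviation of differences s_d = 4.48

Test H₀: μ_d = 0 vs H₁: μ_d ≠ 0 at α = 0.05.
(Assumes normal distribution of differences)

df = n - 1 = 15
SE = s_d/√n = 4.48/√16 = 1.1200
t = d̄/SE = 3.87/1.1200 = 3.4554
Critical value: t_{0.025,15} = ±2.131
p-value ≈ 0.0035
Decision: reject H₀

Answer: t = 3.4554, reject H₀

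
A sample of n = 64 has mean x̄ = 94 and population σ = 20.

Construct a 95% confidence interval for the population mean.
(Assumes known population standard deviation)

Answer: (89.1000, 98.9000)

Derivation:
Confidence level: 95%, α = 0.05
z_0.025 = 1.960
SE = σ/√n = 20/√64 = 2.5000
Margin of error = 1.960 × 2.5000 = 4.9000
CI: x̄ ± margin = 94 ± 4.9000
CI: (89.1000, 98.9000)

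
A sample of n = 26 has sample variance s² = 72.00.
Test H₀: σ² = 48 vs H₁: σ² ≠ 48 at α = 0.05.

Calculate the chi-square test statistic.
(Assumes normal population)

df = n - 1 = 25
χ² = (n-1)s²/σ₀² = 25×72.00/48 = 37.5000
Critical values: χ²_{0.975,25} = 13.120, χ²_{0.025,25} = 40.646
Rejection region: χ² < 13.120 or χ² > 40.646
Decision: fail to reject H₀

Answer: χ² = 37.5000, fail to reject H₀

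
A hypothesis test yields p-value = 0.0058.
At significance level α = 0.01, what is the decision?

Answer: reject H₀

Derivation:
Compare p-value to α:
0.0058 < 0.01
Decision: reject H₀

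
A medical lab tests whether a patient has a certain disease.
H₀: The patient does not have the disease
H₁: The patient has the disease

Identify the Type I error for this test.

Answer: Diagnosing a healthy patient as having the disease (false positive)

Derivation:
Type I error: rejecting H₀ when it is actually true (false positive).
Type II error: failing to reject H₀ when H₁ is actually true (false negative).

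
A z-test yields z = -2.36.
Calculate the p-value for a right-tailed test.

Answer: p-value ≈ 0.9909

Derivation:
For z = -2.36:
p = P(Z > -2.36) = 1 - Φ(-2.36) = 0.9909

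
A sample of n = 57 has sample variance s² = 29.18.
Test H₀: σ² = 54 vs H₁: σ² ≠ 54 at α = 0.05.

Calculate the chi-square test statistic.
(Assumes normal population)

df = n - 1 = 56
χ² = (n-1)s²/σ₀² = 56×29.18/54 = 30.2607
Critical values: χ²_{0.975,56} = 37.212, χ²_{0.025,56} = 78.567
Rejection region: χ² < 37.212 or χ² > 78.567
Decision: reject H₀

Answer: χ² = 30.2607, reject H₀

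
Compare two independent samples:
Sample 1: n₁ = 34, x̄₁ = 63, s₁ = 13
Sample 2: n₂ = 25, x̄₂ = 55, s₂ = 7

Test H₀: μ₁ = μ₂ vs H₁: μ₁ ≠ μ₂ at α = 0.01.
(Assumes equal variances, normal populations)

Pooled variance: s²_p = [33×13² + 24×7²]/(57) = 118.4737
s_p = 10.8846
SE = s_p×√(1/n₁ + 1/n₂) = 10.8846×√(1/34 + 1/25) = 2.8677
t = (x̄₁ - x̄₂)/SE = (63 - 55)/2.8677 = 2.7897
df = 57, t-critical = ±2.665
Decision: reject H₀

Answer: t = 2.7897, reject H₀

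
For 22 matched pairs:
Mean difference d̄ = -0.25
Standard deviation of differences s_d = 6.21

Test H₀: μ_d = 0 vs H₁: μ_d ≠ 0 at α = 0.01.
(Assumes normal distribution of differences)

df = n - 1 = 21
SE = s_d/√n = 6.21/√22 = 1.3240
t = d̄/SE = -0.25/1.3240 = -0.1888
Critical value: t_{0.005,21} = ±2.831
p-value ≈ 0.8521
Decision: fail to reject H₀

Answer: t = -0.1888, fail to reject H₀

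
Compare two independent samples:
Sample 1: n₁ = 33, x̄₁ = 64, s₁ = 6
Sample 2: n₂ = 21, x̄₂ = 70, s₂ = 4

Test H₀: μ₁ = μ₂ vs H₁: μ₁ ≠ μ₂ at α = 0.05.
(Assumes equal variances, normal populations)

Answer: t = -4.0399, reject H₀

Derivation:
Pooled variance: s²_p = [32×6² + 20×4²]/(52) = 28.3077
s_p = 5.3205
SE = s_p×√(1/n₁ + 1/n₂) = 5.3205×√(1/33 + 1/21) = 1.4852
t = (x̄₁ - x̄₂)/SE = (64 - 70)/1.4852 = -4.0399
df = 52, t-critical = ±2.007
Decision: reject H₀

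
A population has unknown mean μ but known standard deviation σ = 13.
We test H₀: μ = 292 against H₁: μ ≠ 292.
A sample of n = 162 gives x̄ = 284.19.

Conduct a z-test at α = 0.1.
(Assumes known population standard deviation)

Standard error: SE = σ/√n = 13/√162 = 1.0214
z-statistic: z = (x̄ - μ₀)/SE = (284.19 - 292)/1.0214 = -7.6464
Critical value: ±1.645
p-value < 0.0001
Decision: reject H₀

Answer: z = -7.6464, reject H₀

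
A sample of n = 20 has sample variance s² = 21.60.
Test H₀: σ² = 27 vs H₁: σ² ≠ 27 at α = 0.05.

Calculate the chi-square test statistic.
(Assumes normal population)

Answer: χ² = 15.2000, fail to reject H₀

Derivation:
df = n - 1 = 19
χ² = (n-1)s²/σ₀² = 19×21.60/27 = 15.2000
Critical values: χ²_{0.975,19} = 8.907, χ²_{0.025,19} = 32.852
Rejection region: χ² < 8.907 or χ² > 32.852
Decision: fail to reject H₀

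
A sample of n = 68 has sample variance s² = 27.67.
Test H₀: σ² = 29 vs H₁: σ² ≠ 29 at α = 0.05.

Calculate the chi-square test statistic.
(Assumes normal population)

df = n - 1 = 67
χ² = (n-1)s²/σ₀² = 67×27.67/29 = 63.9272
Critical values: χ²_{0.975,67} = 46.261, χ²_{0.025,67} = 91.519
Rejection region: χ² < 46.261 or χ² > 91.519
Decision: fail to reject H₀

Answer: χ² = 63.9272, fail to reject H₀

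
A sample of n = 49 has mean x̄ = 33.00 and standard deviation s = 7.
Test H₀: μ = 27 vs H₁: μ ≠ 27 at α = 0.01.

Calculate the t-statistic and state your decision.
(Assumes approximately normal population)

df = n - 1 = 48
SE = s/√n = 7/√49 = 1.0000
t = (x̄ - μ₀)/SE = (33.00 - 27)/1.0000 = 6.0000
Critical value: t_{0.005,48} = ±2.682
p-value < 0.0001
Decision: reject H₀

Answer: t = 6.0000, reject H₀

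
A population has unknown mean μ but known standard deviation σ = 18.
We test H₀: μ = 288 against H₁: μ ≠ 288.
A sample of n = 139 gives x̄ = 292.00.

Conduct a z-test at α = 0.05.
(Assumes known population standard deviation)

Answer: z = 2.6200, reject H₀

Derivation:
Standard error: SE = σ/√n = 18/√139 = 1.5267
z-statistic: z = (x̄ - μ₀)/SE = (292.00 - 288)/1.5267 = 2.6200
Critical value: ±1.960
p-value = 0.0088
Decision: reject H₀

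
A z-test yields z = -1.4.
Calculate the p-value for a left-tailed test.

Answer: p-value ≈ 0.0808

Derivation:
For z = -1.4:
p = P(Z < -1.4) = Φ(-1.4) = 0.0808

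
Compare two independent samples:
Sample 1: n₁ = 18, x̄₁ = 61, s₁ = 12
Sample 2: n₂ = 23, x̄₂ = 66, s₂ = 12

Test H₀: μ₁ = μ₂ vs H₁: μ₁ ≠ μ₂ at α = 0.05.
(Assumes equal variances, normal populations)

Answer: t = -1.3240, fail to reject H₀

Derivation:
Pooled variance: s²_p = [17×12² + 22×12²]/(39) = 144.0000
s_p = 12.0000
SE = s_p×√(1/n₁ + 1/n₂) = 12.0000×√(1/18 + 1/23) = 3.7764
t = (x̄₁ - x̄₂)/SE = (61 - 66)/3.7764 = -1.3240
df = 39, t-critical = ±2.023
Decision: fail to reject H₀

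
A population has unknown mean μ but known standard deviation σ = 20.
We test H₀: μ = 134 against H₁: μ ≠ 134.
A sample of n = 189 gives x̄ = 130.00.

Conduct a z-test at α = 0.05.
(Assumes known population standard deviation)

Answer: z = -2.7495, reject H₀

Derivation:
Standard error: SE = σ/√n = 20/√189 = 1.4548
z-statistic: z = (x̄ - μ₀)/SE = (130.00 - 134)/1.4548 = -2.7495
Critical value: ±1.960
p-value = 0.0060
Decision: reject H₀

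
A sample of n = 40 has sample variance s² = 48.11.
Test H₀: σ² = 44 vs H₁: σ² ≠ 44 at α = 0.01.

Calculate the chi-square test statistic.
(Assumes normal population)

df = n - 1 = 39
χ² = (n-1)s²/σ₀² = 39×48.11/44 = 42.6430
Critical values: χ²_{0.995,39} = 19.996, χ²_{0.005,39} = 65.476
Rejection region: χ² < 19.996 or χ² > 65.476
Decision: fail to reject H₀

Answer: χ² = 42.6430, fail to reject H₀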